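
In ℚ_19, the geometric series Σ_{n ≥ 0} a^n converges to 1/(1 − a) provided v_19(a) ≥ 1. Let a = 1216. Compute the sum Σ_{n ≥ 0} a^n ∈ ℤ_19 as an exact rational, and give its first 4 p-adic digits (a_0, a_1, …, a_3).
Σ a^n = 1/(1 − a) = -1/1215;  first 4 digits = (1, 7, 14, 7)

v_19(a) = 1 ≥ 1, so the series converges in ℤ_19 to 1/(1 − a) = 1/(1 − 1216) = -1/1215. Expand this rational in ℤ_19: compute digits iteratively via d_i = x_i mod 19, x_{i+1} = (x_i − d_i)/19. The first 4 digits are (1, 7, 14, 7).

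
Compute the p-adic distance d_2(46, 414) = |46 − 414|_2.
d_2(46, 414) = 1/16

Step 1 — x − y = 46 − 414 = -368. Step 2 — v_2(-368) = 4 (factor: -368 = −(2^4 · 23); the sign does not affect v_p). Step 3 — |x − y|_2 = 2^{-4} = 1/16.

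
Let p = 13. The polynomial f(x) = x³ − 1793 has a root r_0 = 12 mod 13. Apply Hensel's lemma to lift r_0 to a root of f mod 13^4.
r_3 = 24257 (mod 28561)

Hensel: r_{i+1} = r_i − f(r_i)/f′(r_i) mod 13^{i+2}, where f′(x) = 3x². Iterate:
  r_0 = 12 (mod 13)
  r_1 = 90 (mod 169)
  r_2 = 90 (mod 2197)
  r_3 = 24257 (mod 28561)
Final: r = 24257 with f(r) ≡ 0 mod 13^4.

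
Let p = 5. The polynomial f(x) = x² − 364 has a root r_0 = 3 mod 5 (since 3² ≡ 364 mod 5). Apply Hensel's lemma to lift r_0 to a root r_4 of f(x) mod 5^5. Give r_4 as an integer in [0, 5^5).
r_4 = 1433 (mod 3125)

Hensel's recurrence: r_{i+1} = r_i − f(r_i)·(f′(r_i))^{-1} mod 5^{i+2}, with f′(x) = 2x. Iterate:
  r_0 = 3 (mod 5)
  r_1 = 8 (mod 25)
  r_2 = 58 (mod 125)
  r_3 = 183 (mod 625)
  r_4 = 1433 (mod 3125)
Final: r_4 = 1433, and one checks f(r_4) ≡ 0 mod 5^5.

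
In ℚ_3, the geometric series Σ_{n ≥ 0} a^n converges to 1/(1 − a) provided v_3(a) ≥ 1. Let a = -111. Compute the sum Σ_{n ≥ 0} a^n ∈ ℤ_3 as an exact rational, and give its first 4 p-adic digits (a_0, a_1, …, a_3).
Σ a^n = 1/(1 − a) = 1/112;  first 4 digits = (1, 2, 0, 1)

v_3(a) = 1 ≥ 1, so the series converges in ℤ_3 to 1/(1 − a) = 1/(1 − (-111)) = 1/112. Expand this rational in ℤ_3: compute digits iteratively via d_i = x_i mod 3, x_{i+1} = (x_i − d_i)/3. The first 4 digits are (1, 2, 0, 1).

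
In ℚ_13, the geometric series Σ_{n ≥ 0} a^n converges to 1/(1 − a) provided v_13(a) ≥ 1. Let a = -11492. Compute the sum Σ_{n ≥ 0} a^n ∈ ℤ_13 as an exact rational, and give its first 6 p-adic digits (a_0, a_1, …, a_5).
Σ a^n = 1/(1 − a) = 1/11493;  first 6 digits = (1, 0, 10, 7, 8, 4)

v_13(a) = 2 ≥ 1, so the series converges in ℤ_13 to 1/(1 − a) = 1/(1 − (-11492)) = 1/11493. Expand this rational in ℤ_13: compute digits iteratively via d_i = x_i mod 13, x_{i+1} = (x_i − d_i)/13. The first 6 digits are (1, 0, 10, 7, 8, 4).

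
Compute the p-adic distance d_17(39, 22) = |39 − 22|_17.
d_17(39, 22) = 1/17

Step 1 — x − y = 39 − 22 = 17. Step 2 — v_17(17) = 1 (factor: 17 = (17^1 · 1); the sign does not affect v_p). Step 3 — |x − y|_17 = 17^{-1} = 1/17.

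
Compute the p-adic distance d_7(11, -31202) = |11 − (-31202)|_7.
d_7(11, -31202) = 1/2401

Step 1 — x − y = 11 − (-31202) = 31213. Step 2 — v_7(31213) = 4 (factor: 31213 = (7^4 · 13); the sign does not affect v_p). Step 3 — |x − y|_7 = 7^{-4} = 1/2401.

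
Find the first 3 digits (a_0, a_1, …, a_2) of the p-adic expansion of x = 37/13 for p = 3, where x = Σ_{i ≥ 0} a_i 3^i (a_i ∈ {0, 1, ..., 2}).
(a_0, …, a_2) = (1, 2, 0)

v_3(37/13) = 0 (numerator and denominator both coprime to 3), so x ∈ ℤ_3^×. Compute digits iteratively via a_i = x_i mod 3, x_{i+1} = (x_i − a_i)/3, with x_0 = x:
  x_0 = 37/13;  a_0 = 1;  x_1 = (x_0 − 1)/3 = 8/13
  x_1 = 8/13;  a_1 = 2;  x_2 = (x_1 − 2)/3 = -6/13
  x_2 = -6/13;  a_2 = 0;  x_3 = (x_2 − 0)/3 = -2/13
Digits: (1, 2, 0).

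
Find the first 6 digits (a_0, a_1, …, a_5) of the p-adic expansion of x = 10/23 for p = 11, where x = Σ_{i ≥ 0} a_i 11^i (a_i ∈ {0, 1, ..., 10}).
(a_0, …, a_5) = (10, 2, 5, 0, 10, 1)

v_11(10/23) = 0 (numerator and denominator both coprime to 11), so x ∈ ℤ_11^×. Compute digits iteratively via a_i = x_i mod 11, x_{i+1} = (x_i − a_i)/11, with x_0 = x:
  x_0 = 10/23;  a_0 = 10;  x_1 = (x_0 − 10)/11 = -20/23
  x_1 = -20/23;  a_1 = 2;  x_2 = (x_1 − 2)/11 = -6/23
  x_2 = -6/23;  a_2 = 5;  x_3 = (x_2 − 5)/11 = -11/23
  x_3 = -11/23;  a_3 = 0;  x_4 = (x_3 − 0)/11 = -1/23
  x_4 = -1/23;  a_4 = 10;  x_5 = (x_4 − 10)/11 = -21/23
  x_5 = -21/23;  a_5 = 1;  x_6 = (x_5 − 1)/11 = -4/23
Digits: (10, 2, 5, 0, 10, 1).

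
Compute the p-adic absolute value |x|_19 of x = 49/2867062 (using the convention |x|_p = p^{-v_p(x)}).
|49/2867062|_19 = 130321

Step 1 — compute v_19(x) by factoring powers of 19 out of the numerator and denominator: v_19(49/2867062) = -4. Step 2 — apply |x|_p = p^{-v_p(x)} = 19^{4} = 130321.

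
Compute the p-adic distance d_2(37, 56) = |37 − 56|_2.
d_2(37, 56) = 1

Step 1 — x − y = 37 − 56 = -19. Step 2 — v_2(-19) = 0 (factor: -19 = −(2^0 · 19); the sign does not affect v_p). Step 3 — |x − y|_2 = 2^{0} = 1.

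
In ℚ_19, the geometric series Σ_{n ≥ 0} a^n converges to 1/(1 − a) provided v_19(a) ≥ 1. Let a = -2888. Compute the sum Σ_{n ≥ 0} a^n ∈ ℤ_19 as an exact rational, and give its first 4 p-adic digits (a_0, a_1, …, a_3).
Σ a^n = 1/(1 − a) = 1/2889;  first 4 digits = (1, 0, 11, 18)

v_19(a) = 2 ≥ 1, so the series converges in ℤ_19 to 1/(1 − a) = 1/(1 − (-2888)) = 1/2889. Expand this rational in ℤ_19: compute digits iteratively via d_i = x_i mod 19, x_{i+1} = (x_i − d_i)/19. The first 4 digits are (1, 0, 11, 18).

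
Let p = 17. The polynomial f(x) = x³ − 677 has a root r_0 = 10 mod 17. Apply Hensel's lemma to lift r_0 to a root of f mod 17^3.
r_2 = 2424 (mod 4913)

Hensel: r_{i+1} = r_i − f(r_i)/f′(r_i) mod 17^{i+2}, where f′(x) = 3x². Iterate:
  r_0 = 10 (mod 17)
  r_1 = 112 (mod 289)
  r_2 = 2424 (mod 4913)
Final: r = 2424 with f(r) ≡ 0 mod 17^3.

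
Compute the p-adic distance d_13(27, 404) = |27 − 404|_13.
d_13(27, 404) = 1/13

Step 1 — x − y = 27 − 404 = -377. Step 2 — v_13(-377) = 1 (factor: -377 = −(13^1 · 29); the sign does not affect v_p). Step 3 — |x − y|_13 = 13^{-1} = 1/13.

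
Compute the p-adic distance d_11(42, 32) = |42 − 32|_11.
d_11(42, 32) = 1

Step 1 — x − y = 42 − 32 = 10. Step 2 — v_11(10) = 0 (factor: 10 = (11^0 · 10); the sign does not affect v_p). Step 3 — |x − y|_11 = 11^{0} = 1.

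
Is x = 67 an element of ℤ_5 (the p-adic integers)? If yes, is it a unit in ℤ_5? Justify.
x ∈ ℤ_5^× (unit); v_5(x) = 0

ℤ_5 = {x ∈ ℚ_5 : v_5(x) ≥ 0} and ℤ_5^× = {x ∈ ℤ_5 : v_5(x) = 0}. Here v_5(67) = v_5(num) − v_5(den) = 0; compare against these criteria.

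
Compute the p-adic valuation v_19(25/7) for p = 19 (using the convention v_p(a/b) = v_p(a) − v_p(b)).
v_19(25/7) = 0

Factor powers of 19 from the numerator and denominator of the reduced fraction: 25 = 19^0 · 25 and 7 = 19^0 · 7. Apply v_p(a/b) = v_p(a) − v_p(b): v_19(25/7) = 0 − 0 = 0.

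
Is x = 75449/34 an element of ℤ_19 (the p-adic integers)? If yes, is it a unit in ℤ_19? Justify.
x ∈ ℤ_19 but not a unit; v_19(x) = 3 > 0

ℤ_19 = {x ∈ ℚ_19 : v_19(x) ≥ 0} and ℤ_19^× = {x ∈ ℤ_19 : v_19(x) = 0}. Here v_19(75449/34) = v_19(num) − v_19(den) = 3; compare against these criteria.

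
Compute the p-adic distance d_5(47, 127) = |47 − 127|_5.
d_5(47, 127) = 1/5

Step 1 — x − y = 47 − 127 = -80. Step 2 — v_5(-80) = 1 (factor: -80 = −(5^1 · 16); the sign does not affect v_p). Step 3 — |x − y|_5 = 5^{-1} = 1/5.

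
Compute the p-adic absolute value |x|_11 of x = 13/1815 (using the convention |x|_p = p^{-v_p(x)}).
|13/1815|_11 = 121

Step 1 — compute v_11(x) by factoring powers of 11 out of the numerator and denominator: v_11(13/1815) = -2. Step 2 — apply |x|_p = p^{-v_p(x)} = 11^{2} = 121.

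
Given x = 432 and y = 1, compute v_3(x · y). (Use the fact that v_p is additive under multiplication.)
v_3(432) = 3

v_p(x) = 3 (factor: 432 = 3^3 · 16); v_p(y) = 0 (factor: 1 = 3^0 · 1). Additivity: v_p(xy) = v_p(x) + v_p(y) = 3 + 0 = 3. (Direct check: xy = 432 = 3^3 · (16).)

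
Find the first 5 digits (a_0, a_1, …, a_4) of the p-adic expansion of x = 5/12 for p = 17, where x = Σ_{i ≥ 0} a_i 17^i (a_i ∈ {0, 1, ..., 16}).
(a_0, …, a_4) = (16, 9, 15, 9, 15)

v_17(5/12) = 0 (numerator and denominator both coprime to 17), so x ∈ ℤ_17^×. Compute digits iteratively via a_i = x_i mod 17, x_{i+1} = (x_i − a_i)/17, with x_0 = x:
  x_0 = 5/12;  a_0 = 16;  x_1 = (x_0 − 16)/17 = -11/12
  x_1 = -11/12;  a_1 = 9;  x_2 = (x_1 − 9)/17 = -7/12
  x_2 = -7/12;  a_2 = 15;  x_3 = (x_2 − 15)/17 = -11/12
  x_3 = -11/12;  a_3 = 9;  x_4 = (x_3 − 9)/17 = -7/12
  x_4 = -7/12;  a_4 = 15;  x_5 = (x_4 − 15)/17 = -11/12
Digits: (16, 9, 15, 9, 15).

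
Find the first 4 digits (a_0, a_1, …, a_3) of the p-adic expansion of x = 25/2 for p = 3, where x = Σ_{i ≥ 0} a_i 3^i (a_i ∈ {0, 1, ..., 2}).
(a_0, …, a_3) = (2, 2, 2, 1)

v_3(25/2) = 0 (numerator and denominator both coprime to 3), so x ∈ ℤ_3^×. Compute digits iteratively via a_i = x_i mod 3, x_{i+1} = (x_i − a_i)/3, with x_0 = x:
  x_0 = 25/2;  a_0 = 2;  x_1 = (x_0 − 2)/3 = 7/2
  x_1 = 7/2;  a_1 = 2;  x_2 = (x_1 − 2)/3 = 1/2
  x_2 = 1/2;  a_2 = 2;  x_3 = (x_2 − 2)/3 = -1/2
  x_3 = -1/2;  a_3 = 1;  x_4 = (x_3 − 1)/3 = -1/2
Digits: (2, 2, 2, 1).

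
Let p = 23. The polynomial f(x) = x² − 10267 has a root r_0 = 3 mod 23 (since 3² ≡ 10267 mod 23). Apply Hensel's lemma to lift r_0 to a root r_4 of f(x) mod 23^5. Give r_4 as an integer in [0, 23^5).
r_4 = 3010312 (mod 6436343)

Hensel's recurrence: r_{i+1} = r_i − f(r_i)·(f′(r_i))^{-1} mod 23^{i+2}, with f′(x) = 2x. Iterate:
  r_0 = 3 (mod 23)
  r_1 = 302 (mod 529)
  r_2 = 5063 (mod 12167)
  r_3 = 211902 (mod 279841)
  r_4 = 3010312 (mod 6436343)
Final: r_4 = 3010312, and one checks f(r_4) ≡ 0 mod 23^5.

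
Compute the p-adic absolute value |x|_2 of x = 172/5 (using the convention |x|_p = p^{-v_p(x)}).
|172/5|_2 = 1/4

Step 1 — compute v_2(x) by factoring powers of 2 out of the numerator and denominator: v_2(172/5) = 2. Step 2 — apply |x|_p = p^{-v_p(x)} = 2^{-2} = 1/4.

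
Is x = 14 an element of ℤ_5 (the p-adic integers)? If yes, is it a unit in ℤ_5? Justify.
x ∈ ℤ_5^× (unit); v_5(x) = 0

ℤ_5 = {x ∈ ℚ_5 : v_5(x) ≥ 0} and ℤ_5^× = {x ∈ ℤ_5 : v_5(x) = 0}. Here v_5(14) = v_5(num) − v_5(den) = 0; compare against these criteria.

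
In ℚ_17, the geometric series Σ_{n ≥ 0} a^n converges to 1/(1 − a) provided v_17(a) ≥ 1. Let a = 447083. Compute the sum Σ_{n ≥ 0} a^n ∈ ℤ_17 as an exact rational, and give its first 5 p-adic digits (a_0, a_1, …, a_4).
Σ a^n = 1/(1 − a) = -1/447082;  first 5 digits = (1, 0, 0, 6, 5)

v_17(a) = 3 ≥ 1, so the series converges in ℤ_17 to 1/(1 − a) = 1/(1 − 447083) = -1/447082. Expand this rational in ℤ_17: compute digits iteratively via d_i = x_i mod 17, x_{i+1} = (x_i − d_i)/17. The first 5 digits are (1, 0, 0, 6, 5).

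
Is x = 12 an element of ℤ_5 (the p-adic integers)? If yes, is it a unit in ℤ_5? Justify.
x ∈ ℤ_5^× (unit); v_5(x) = 0

ℤ_5 = {x ∈ ℚ_5 : v_5(x) ≥ 0} and ℤ_5^× = {x ∈ ℤ_5 : v_5(x) = 0}. Here v_5(12) = v_5(num) − v_5(den) = 0; compare against these criteria.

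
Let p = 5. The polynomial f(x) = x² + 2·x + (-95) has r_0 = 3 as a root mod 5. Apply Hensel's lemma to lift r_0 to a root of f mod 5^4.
r_3 = 188 (mod 625)

Hensel: r_{i+1} = r_i − f(r_i)·(f′(r_i))^{-1} mod 5^{i+2}, f′(x) = 2x + 2. Iterate:
  r_0 = 3 (mod 5)
  r_1 = 13 (mod 25)
  r_2 = 63 (mod 125)
  r_3 = 188 (mod 625)
Final: r = 188 satisfies f(r) ≡ 0 mod 5^4.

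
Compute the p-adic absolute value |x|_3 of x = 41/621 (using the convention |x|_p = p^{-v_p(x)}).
|41/621|_3 = 27

Step 1 — compute v_3(x) by factoring powers of 3 out of the numerator and denominator: v_3(41/621) = -3. Step 2 — apply |x|_p = p^{-v_p(x)} = 3^{3} = 27.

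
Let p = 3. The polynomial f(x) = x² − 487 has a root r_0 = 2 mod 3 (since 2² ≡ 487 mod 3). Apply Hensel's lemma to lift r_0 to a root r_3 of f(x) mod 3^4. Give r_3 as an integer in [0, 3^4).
r_3 = 80 (mod 81)

Hensel's recurrence: r_{i+1} = r_i − f(r_i)·(f′(r_i))^{-1} mod 3^{i+2}, with f′(x) = 2x. Iterate:
  r_0 = 2 (mod 3)
  r_1 = 8 (mod 9)
  r_2 = 26 (mod 27)
  r_3 = 80 (mod 81)
Final: r_3 = 80, and one checks f(r_3) ≡ 0 mod 3^4.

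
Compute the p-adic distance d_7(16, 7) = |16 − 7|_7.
d_7(16, 7) = 1

Step 1 — x − y = 16 − 7 = 9. Step 2 — v_7(9) = 0 (factor: 9 = (7^0 · 9); the sign does not affect v_p). Step 3 — |x − y|_7 = 7^{0} = 1.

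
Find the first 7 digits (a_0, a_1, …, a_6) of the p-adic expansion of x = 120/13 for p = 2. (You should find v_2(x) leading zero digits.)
(a_0, …, a_6) = (0, 0, 0, 1, 1, 0, 1)

v_2(120/13) = 3, so a_0 = ... = a_2 = 0. Factor out: x = 2^3 · u with u = 15/13 a unit in ℤ_2. Expand u iteratively via a_{v+i} = u_i mod 2, u_{i+1} = (u_i − a_{v+i})/2:
  u_0 = 15/13;  a_3 = 1;  u_1 = (u_0 − 1)/2 = 1/13
  u_1 = 1/13;  a_4 = 1;  u_2 = (u_1 − 1)/2 = -6/13
  u_2 = -6/13;  a_5 = 0;  u_3 = (u_2 − 0)/2 = -3/13
  u_3 = -3/13;  a_6 = 1;  u_4 = (u_3 − 1)/2 = -8/13
Digits: (0, 0, 0, 1, 1, 0, 1).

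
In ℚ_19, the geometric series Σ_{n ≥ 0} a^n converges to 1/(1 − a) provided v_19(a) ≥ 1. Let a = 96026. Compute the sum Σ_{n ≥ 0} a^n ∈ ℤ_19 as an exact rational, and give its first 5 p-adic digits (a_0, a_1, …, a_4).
Σ a^n = 1/(1 − a) = -1/96025;  first 5 digits = (1, 0, 0, 14, 0)

v_19(a) = 3 ≥ 1, so the series converges in ℤ_19 to 1/(1 − a) = 1/(1 − 96026) = -1/96025. Expand this rational in ℤ_19: compute digits iteratively via d_i = x_i mod 19, x_{i+1} = (x_i − d_i)/19. The first 5 digits are (1, 0, 0, 14, 0).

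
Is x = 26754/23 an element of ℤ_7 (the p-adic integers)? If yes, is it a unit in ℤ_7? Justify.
x ∈ ℤ_7 but not a unit; v_7(x) = 3 > 0

ℤ_7 = {x ∈ ℚ_7 : v_7(x) ≥ 0} and ℤ_7^× = {x ∈ ℤ_7 : v_7(x) = 0}. Here v_7(26754/23) = v_7(num) − v_7(den) = 3; compare against these criteria.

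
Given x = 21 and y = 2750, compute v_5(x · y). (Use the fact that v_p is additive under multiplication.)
v_5(57750) = 3

v_p(x) = 0 (factor: 21 = 5^0 · 21); v_p(y) = 3 (factor: 2750 = 5^3 · 22). Additivity: v_p(xy) = v_p(x) + v_p(y) = 0 + 3 = 3. (Direct check: xy = 57750 = 5^3 · (462).)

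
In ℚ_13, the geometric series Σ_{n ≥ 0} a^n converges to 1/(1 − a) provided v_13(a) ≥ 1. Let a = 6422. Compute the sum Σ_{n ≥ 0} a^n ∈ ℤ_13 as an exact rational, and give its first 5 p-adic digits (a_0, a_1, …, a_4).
Σ a^n = 1/(1 − a) = -1/6421;  first 5 digits = (1, 0, 12, 2, 1)

v_13(a) = 2 ≥ 1, so the series converges in ℤ_13 to 1/(1 − a) = 1/(1 − 6422) = -1/6421. Expand this rational in ℤ_13: compute digits iteratively via d_i = x_i mod 13, x_{i+1} = (x_i − d_i)/13. The first 5 digits are (1, 0, 12, 2, 1).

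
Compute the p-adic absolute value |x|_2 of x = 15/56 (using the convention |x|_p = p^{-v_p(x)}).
|15/56|_2 = 8

Step 1 — compute v_2(x) by factoring powers of 2 out of the numerator and denominator: v_2(15/56) = -3. Step 2 — apply |x|_p = p^{-v_p(x)} = 2^{3} = 8.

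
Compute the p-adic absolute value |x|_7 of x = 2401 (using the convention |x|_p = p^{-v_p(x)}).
|2401|_7 = 1/2401

Step 1 — compute v_7(x) by factoring powers of 7 out of the numerator and denominator: v_7(2401) = 4. Step 2 — apply |x|_p = p^{-v_p(x)} = 7^{-4} = 1/2401.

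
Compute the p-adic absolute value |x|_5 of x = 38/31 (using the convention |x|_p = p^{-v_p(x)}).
|38/31|_5 = 1

Step 1 — compute v_5(x) by factoring powers of 5 out of the numerator and denominator: v_5(38/31) = 0. Step 2 — apply |x|_p = p^{-v_p(x)} = 5^{0} = 1.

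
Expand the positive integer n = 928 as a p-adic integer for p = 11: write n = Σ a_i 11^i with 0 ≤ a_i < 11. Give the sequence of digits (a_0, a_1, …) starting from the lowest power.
(a_0, a_1, …) = (4, 7, 7)

Repeated division by 11 gives the digits low-to-high: 928 = 4 + 7·11^1 + 7·11^2. Digit sequence: (4, 7, 7).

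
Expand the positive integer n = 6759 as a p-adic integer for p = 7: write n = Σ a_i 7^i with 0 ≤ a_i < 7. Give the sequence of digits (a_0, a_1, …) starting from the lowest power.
(a_0, a_1, …) = (4, 6, 4, 5, 2)

Repeated division by 7 gives the digits low-to-high: 6759 = 4 + 6·7^1 + 4·7^2 + 5·7^3 + 2·7^4. Digit sequence: (4, 6, 4, 5, 2).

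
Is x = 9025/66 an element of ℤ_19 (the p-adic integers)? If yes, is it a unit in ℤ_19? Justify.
x ∈ ℤ_19 but not a unit; v_19(x) = 2 > 0

ℤ_19 = {x ∈ ℚ_19 : v_19(x) ≥ 0} and ℤ_19^× = {x ∈ ℤ_19 : v_19(x) = 0}. Here v_19(9025/66) = v_19(num) − v_19(den) = 2; compare against these criteria.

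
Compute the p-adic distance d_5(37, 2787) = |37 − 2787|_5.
d_5(37, 2787) = 1/125

Step 1 — x − y = 37 − 2787 = -2750. Step 2 — v_5(-2750) = 3 (factor: -2750 = −(5^3 · 22); the sign does not affect v_p). Step 3 — |x − y|_5 = 5^{-3} = 1/125.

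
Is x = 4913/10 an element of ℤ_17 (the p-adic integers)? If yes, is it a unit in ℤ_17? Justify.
x ∈ ℤ_17 but not a unit; v_17(x) = 3 > 0

ℤ_17 = {x ∈ ℚ_17 : v_17(x) ≥ 0} and ℤ_17^× = {x ∈ ℤ_17 : v_17(x) = 0}. Here v_17(4913/10) = v_17(num) − v_17(den) = 3; compare against these criteria.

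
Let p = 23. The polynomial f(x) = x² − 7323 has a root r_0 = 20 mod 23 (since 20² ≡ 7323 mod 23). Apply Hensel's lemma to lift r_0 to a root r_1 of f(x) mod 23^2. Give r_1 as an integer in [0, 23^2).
r_1 = 365 (mod 529)

Hensel's recurrence: r_{i+1} = r_i − f(r_i)·(f′(r_i))^{-1} mod 23^{i+2}, with f′(x) = 2x. Iterate:
  r_0 = 20 (mod 23)
  r_1 = 365 (mod 529)
Final: r_1 = 365, and one checks f(r_1) ≡ 0 mod 23^2.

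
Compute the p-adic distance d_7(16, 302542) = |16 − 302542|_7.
d_7(16, 302542) = 1/16807

Step 1 — x − y = 16 − 302542 = -302526. Step 2 — v_7(-302526) = 5 (factor: -302526 = −(7^5 · 18); the sign does not affect v_p). Step 3 — |x − y|_7 = 7^{-5} = 1/16807.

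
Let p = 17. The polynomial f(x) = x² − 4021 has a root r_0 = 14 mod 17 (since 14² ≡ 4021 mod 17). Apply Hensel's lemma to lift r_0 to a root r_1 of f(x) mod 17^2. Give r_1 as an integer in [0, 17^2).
r_1 = 99 (mod 289)

Hensel's recurrence: r_{i+1} = r_i − f(r_i)·(f′(r_i))^{-1} mod 17^{i+2}, with f′(x) = 2x. Iterate:
  r_0 = 14 (mod 17)
  r_1 = 99 (mod 289)
Final: r_1 = 99, and one checks f(r_1) ≡ 0 mod 17^2.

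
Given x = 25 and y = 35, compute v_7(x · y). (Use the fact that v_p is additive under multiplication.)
v_7(875) = 1

v_p(x) = 0 (factor: 25 = 7^0 · 25); v_p(y) = 1 (factor: 35 = 7^1 · 5). Additivity: v_p(xy) = v_p(x) + v_p(y) = 0 + 1 = 1. (Direct check: xy = 875 = 7^1 · (125).)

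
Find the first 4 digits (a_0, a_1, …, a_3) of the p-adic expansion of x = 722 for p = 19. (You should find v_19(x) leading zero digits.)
(a_0, …, a_3) = (0, 0, 2, 0)

v_19(722) = 2, so a_0 = ... = a_1 = 0. Factor out: x = 19^2 · u with u = 2 a unit in ℤ_19. Expand u iteratively via a_{v+i} = u_i mod 19, u_{i+1} = (u_i − a_{v+i})/19:
  u_0 = 2;  a_2 = 2;  u_1 = (u_0 − 2)/19 = 0
  u_1 = 0;  a_3 = 0;  u_2 = (u_1 − 0)/19 = 0
Digits: (0, 0, 2, 0).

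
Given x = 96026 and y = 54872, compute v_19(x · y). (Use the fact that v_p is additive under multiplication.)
v_19(5269138672) = 6

v_p(x) = 3 (factor: 96026 = 19^3 · 14); v_p(y) = 3 (factor: 54872 = 19^3 · 8). Additivity: v_p(xy) = v_p(x) + v_p(y) = 3 + 3 = 6. (Direct check: xy = 5269138672 = 19^6 · (112).)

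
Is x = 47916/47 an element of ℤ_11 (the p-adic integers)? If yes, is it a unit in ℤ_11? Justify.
x ∈ ℤ_11 but not a unit; v_11(x) = 3 > 0

ℤ_11 = {x ∈ ℚ_11 : v_11(x) ≥ 0} and ℤ_11^× = {x ∈ ℤ_11 : v_11(x) = 0}. Here v_11(47916/47) = v_11(num) − v_11(den) = 3; compare against these criteria.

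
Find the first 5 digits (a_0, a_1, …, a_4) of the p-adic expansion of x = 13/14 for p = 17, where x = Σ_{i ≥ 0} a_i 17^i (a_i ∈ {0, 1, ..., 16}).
(a_0, …, a_4) = (7, 13, 15, 10, 3)

v_17(13/14) = 0 (numerator and denominator both coprime to 17), so x ∈ ℤ_17^×. Compute digits iteratively via a_i = x_i mod 17, x_{i+1} = (x_i − a_i)/17, with x_0 = x:
  x_0 = 13/14;  a_0 = 7;  x_1 = (x_0 − 7)/17 = -5/14
  x_1 = -5/14;  a_1 = 13;  x_2 = (x_1 − 13)/17 = -11/14
  x_2 = -11/14;  a_2 = 15;  x_3 = (x_2 − 15)/17 = -13/14
  x_3 = -13/14;  a_3 = 10;  x_4 = (x_3 − 10)/17 = -9/14
  x_4 = -9/14;  a_4 = 3;  x_5 = (x_4 − 3)/17 = -3/14
Digits: (7, 13, 15, 10, 3).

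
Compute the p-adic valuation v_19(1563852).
v_19(1563852) = 4

v_19(n) is the largest exponent k such that 19^k divides n. Factor out: 1563852 = 19^4 · 12. (Sign doesn't affect v_p.) So v_19(1563852) = 4.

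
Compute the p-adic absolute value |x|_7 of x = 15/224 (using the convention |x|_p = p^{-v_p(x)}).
|15/224|_7 = 7

Step 1 — compute v_7(x) by factoring powers of 7 out of the numerator and denominator: v_7(15/224) = -1. Step 2 — apply |x|_p = p^{-v_p(x)} = 7^{1} = 7.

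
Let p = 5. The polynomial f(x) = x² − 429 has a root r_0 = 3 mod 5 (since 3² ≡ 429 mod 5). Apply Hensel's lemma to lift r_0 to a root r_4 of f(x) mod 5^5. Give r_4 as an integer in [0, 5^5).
r_4 = 1298 (mod 3125)

Hensel's recurrence: r_{i+1} = r_i − f(r_i)·(f′(r_i))^{-1} mod 5^{i+2}, with f′(x) = 2x. Iterate:
  r_0 = 3 (mod 5)
  r_1 = 23 (mod 25)
  r_2 = 48 (mod 125)
  r_3 = 48 (mod 625)
  r_4 = 1298 (mod 3125)
Final: r_4 = 1298, and one checks f(r_4) ≡ 0 mod 5^5.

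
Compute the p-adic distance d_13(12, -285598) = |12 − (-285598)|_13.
d_13(12, -285598) = 1/28561

Step 1 — x − y = 12 − (-285598) = 285610. Step 2 — v_13(285610) = 4 (factor: 285610 = (13^4 · 10); the sign does not affect v_p). Step 3 — |x − y|_13 = 13^{-4} = 1/28561.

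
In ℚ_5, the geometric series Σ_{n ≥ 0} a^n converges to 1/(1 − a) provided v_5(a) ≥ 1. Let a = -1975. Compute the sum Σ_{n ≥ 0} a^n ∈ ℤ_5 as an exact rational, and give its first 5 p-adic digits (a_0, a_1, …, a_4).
Σ a^n = 1/(1 − a) = 1/1976;  first 5 digits = (1, 0, 1, 4, 2)

v_5(a) = 2 ≥ 1, so the series converges in ℤ_5 to 1/(1 − a) = 1/(1 − (-1975)) = 1/1976. Expand this rational in ℤ_5: compute digits iteratively via d_i = x_i mod 5, x_{i+1} = (x_i − d_i)/5. The first 5 digits are (1, 0, 1, 4, 2).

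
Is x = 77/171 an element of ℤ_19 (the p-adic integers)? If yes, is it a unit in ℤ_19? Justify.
x ∉ ℤ_19 (v_19(x) = -1 < 0)

ℤ_19 = {x ∈ ℚ_19 : v_19(x) ≥ 0} and ℤ_19^× = {x ∈ ℤ_19 : v_19(x) = 0}. Here v_19(77/171) = v_19(num) − v_19(den) = -1; compare against these criteria.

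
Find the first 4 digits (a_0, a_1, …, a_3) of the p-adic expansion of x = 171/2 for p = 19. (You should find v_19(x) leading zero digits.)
(a_0, …, a_3) = (0, 14, 9, 9)

v_19(171/2) = 1, so a_0 = ... = a_0 = 0. Factor out: x = 19^1 · u with u = 9/2 a unit in ℤ_19. Expand u iteratively via a_{v+i} = u_i mod 19, u_{i+1} = (u_i − a_{v+i})/19:
  u_0 = 9/2;  a_1 = 14;  u_1 = (u_0 − 14)/19 = -1/2
  u_1 = -1/2;  a_2 = 9;  u_2 = (u_1 − 9)/19 = -1/2
  u_2 = -1/2;  a_3 = 9;  u_3 = (u_2 − 9)/19 = -1/2
Digits: (0, 14, 9, 9).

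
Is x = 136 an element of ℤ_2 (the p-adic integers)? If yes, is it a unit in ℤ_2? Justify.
x ∈ ℤ_2 but not a unit; v_2(x) = 3 > 0

ℤ_2 = {x ∈ ℚ_2 : v_2(x) ≥ 0} and ℤ_2^× = {x ∈ ℤ_2 : v_2(x) = 0}. Here v_2(136) = v_2(num) − v_2(den) = 3; compare against these criteria.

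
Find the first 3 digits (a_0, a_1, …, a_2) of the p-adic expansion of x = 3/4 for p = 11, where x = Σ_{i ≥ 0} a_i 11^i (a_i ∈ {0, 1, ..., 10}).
(a_0, …, a_2) = (9, 2, 8)

v_11(3/4) = 0 (numerator and denominator both coprime to 11), so x ∈ ℤ_11^×. Compute digits iteratively via a_i = x_i mod 11, x_{i+1} = (x_i − a_i)/11, with x_0 = x:
  x_0 = 3/4;  a_0 = 9;  x_1 = (x_0 − 9)/11 = -3/4
  x_1 = -3/4;  a_1 = 2;  x_2 = (x_1 − 2)/11 = -1/4
  x_2 = -1/4;  a_2 = 8;  x_3 = (x_2 − 8)/11 = -3/4
Digits: (9, 2, 8).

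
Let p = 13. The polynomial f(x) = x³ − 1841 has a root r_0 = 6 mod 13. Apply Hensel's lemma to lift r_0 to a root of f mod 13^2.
r_1 = 32 (mod 169)

Hensel: r_{i+1} = r_i − f(r_i)/f′(r_i) mod 13^{i+2}, where f′(x) = 3x². Iterate:
  r_0 = 6 (mod 13)
  r_1 = 32 (mod 169)
Final: r = 32 with f(r) ≡ 0 mod 13^2.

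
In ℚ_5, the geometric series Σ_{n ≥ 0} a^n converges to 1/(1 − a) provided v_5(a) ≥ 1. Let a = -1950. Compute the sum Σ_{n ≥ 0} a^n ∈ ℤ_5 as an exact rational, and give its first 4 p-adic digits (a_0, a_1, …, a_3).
Σ a^n = 1/(1 − a) = 1/1951;  first 4 digits = (1, 0, 2, 4)

v_5(a) = 2 ≥ 1, so the series converges in ℤ_5 to 1/(1 − a) = 1/(1 − (-1950)) = 1/1951. Expand this rational in ℤ_5: compute digits iteratively via d_i = x_i mod 5, x_{i+1} = (x_i − d_i)/5. The first 4 digits are (1, 0, 2, 4).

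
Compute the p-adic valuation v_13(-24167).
v_13(-24167) = 3

v_13(n) is the largest exponent k such that 13^k divides n. Factor out: -24167 = -13^3 · 11. (Sign doesn't affect v_p.) So v_13(-24167) = 3.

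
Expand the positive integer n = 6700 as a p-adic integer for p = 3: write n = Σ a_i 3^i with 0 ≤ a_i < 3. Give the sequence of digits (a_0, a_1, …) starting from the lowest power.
(a_0, a_1, …) = (1, 1, 0, 2, 1, 0, 0, 0, 1)

Repeated division by 3 gives the digits low-to-high: 6700 = 1 + 1·3^1 + 2·3^3 + 1·3^4 + 1·3^8. Digit sequence: (1, 1, 0, 2, 1, 0, 0, 0, 1).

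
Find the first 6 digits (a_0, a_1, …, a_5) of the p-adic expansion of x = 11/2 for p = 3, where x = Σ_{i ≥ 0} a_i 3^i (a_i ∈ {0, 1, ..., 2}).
(a_0, …, a_5) = (1, 0, 2, 1, 1, 1)

v_3(11/2) = 0 (numerator and denominator both coprime to 3), so x ∈ ℤ_3^×. Compute digits iteratively via a_i = x_i mod 3, x_{i+1} = (x_i − a_i)/3, with x_0 = x:
  x_0 = 11/2;  a_0 = 1;  x_1 = (x_0 − 1)/3 = 3/2
  x_1 = 3/2;  a_1 = 0;  x_2 = (x_1 − 0)/3 = 1/2
  x_2 = 1/2;  a_2 = 2;  x_3 = (x_2 − 2)/3 = -1/2
  x_3 = -1/2;  a_3 = 1;  x_4 = (x_3 − 1)/3 = -1/2
  x_4 = -1/2;  a_4 = 1;  x_5 = (x_4 − 1)/3 = -1/2
  x_5 = -1/2;  a_5 = 1;  x_6 = (x_5 − 1)/3 = -1/2
Digits: (1, 0, 2, 1, 1, 1).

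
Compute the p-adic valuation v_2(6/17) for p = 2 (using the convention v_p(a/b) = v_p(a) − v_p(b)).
v_2(6/17) = 1

Factor powers of 2 from the numerator and denominator of the reduced fraction: 6 = 2^1 · 3 and 17 = 2^0 · 17. Apply v_p(a/b) = v_p(a) − v_p(b): v_2(6/17) = 1 − 0 = 1.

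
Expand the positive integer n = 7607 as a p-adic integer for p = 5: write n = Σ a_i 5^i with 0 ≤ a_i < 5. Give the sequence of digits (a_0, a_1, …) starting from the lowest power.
(a_0, a_1, …) = (2, 1, 4, 0, 2, 2)

Repeated division by 5 gives the digits low-to-high: 7607 = 2 + 1·5^1 + 4·5^2 + 2·5^4 + 2·5^5. Digit sequence: (2, 1, 4, 0, 2, 2).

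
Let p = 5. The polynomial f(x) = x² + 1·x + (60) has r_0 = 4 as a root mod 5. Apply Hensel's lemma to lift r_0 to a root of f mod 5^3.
r_2 = 34 (mod 125)

Hensel: r_{i+1} = r_i − f(r_i)·(f′(r_i))^{-1} mod 5^{i+2}, f′(x) = 2x + 1. Iterate:
  r_0 = 4 (mod 5)
  r_1 = 9 (mod 25)
  r_2 = 34 (mod 125)
Final: r = 34 satisfies f(r) ≡ 0 mod 5^3.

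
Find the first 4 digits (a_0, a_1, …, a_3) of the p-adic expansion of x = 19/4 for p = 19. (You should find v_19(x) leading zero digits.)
(a_0, …, a_3) = (0, 5, 14, 4)

v_19(19/4) = 1, so a_0 = ... = a_0 = 0. Factor out: x = 19^1 · u with u = 1/4 a unit in ℤ_19. Expand u iteratively via a_{v+i} = u_i mod 19, u_{i+1} = (u_i − a_{v+i})/19:
  u_0 = 1/4;  a_1 = 5;  u_1 = (u_0 − 5)/19 = -1/4
  u_1 = -1/4;  a_2 = 14;  u_2 = (u_1 − 14)/19 = -3/4
  u_2 = -3/4;  a_3 = 4;  u_3 = (u_2 − 4)/19 = -1/4
Digits: (0, 5, 14, 4).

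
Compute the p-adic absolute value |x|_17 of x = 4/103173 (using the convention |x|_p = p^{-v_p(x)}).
|4/103173|_17 = 4913

Step 1 — compute v_17(x) by factoring powers of 17 out of the numerator and denominator: v_17(4/103173) = -3. Step 2 — apply |x|_p = p^{-v_p(x)} = 17^{3} = 4913.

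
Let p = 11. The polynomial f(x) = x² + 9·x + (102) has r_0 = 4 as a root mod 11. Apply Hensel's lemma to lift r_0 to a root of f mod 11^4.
r_3 = 9134 (mod 14641)

Hensel: r_{i+1} = r_i − f(r_i)·(f′(r_i))^{-1} mod 11^{i+2}, f′(x) = 2x + 9. Iterate:
  r_0 = 4 (mod 11)
  r_1 = 59 (mod 121)
  r_2 = 1148 (mod 1331)
  r_3 = 9134 (mod 14641)
Final: r = 9134 satisfies f(r) ≡ 0 mod 11^4.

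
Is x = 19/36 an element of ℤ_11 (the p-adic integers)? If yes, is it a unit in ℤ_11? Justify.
x ∈ ℤ_11^× (unit); v_11(x) = 0

ℤ_11 = {x ∈ ℚ_11 : v_11(x) ≥ 0} and ℤ_11^× = {x ∈ ℤ_11 : v_11(x) = 0}. Here v_11(19/36) = v_11(num) − v_11(den) = 0; compare against these criteria.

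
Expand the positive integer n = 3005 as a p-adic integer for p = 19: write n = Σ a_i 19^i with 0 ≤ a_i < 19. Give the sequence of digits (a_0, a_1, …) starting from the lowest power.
(a_0, a_1, …) = (3, 6, 8)

Repeated division by 19 gives the digits low-to-high: 3005 = 3 + 6·19^1 + 8·19^2. Digit sequence: (3, 6, 8).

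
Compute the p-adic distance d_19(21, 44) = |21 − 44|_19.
d_19(21, 44) = 1

Step 1 — x − y = 21 − 44 = -23. Step 2 — v_19(-23) = 0 (factor: -23 = −(19^0 · 23); the sign does not affect v_p). Step 3 — |x − y|_19 = 19^{0} = 1.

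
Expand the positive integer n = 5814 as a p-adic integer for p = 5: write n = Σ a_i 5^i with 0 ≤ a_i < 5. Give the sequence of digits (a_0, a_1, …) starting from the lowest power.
(a_0, a_1, …) = (4, 2, 2, 1, 4, 1)

Repeated division by 5 gives the digits low-to-high: 5814 = 4 + 2·5^1 + 2·5^2 + 1·5^3 + 4·5^4 + 1·5^5. Digit sequence: (4, 2, 2, 1, 4, 1).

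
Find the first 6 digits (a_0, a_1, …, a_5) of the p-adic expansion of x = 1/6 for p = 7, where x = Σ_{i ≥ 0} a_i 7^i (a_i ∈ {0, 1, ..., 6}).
(a_0, …, a_5) = (6, 5, 5, 5, 5, 5)

v_7(1/6) = 0 (numerator and denominator both coprime to 7), so x ∈ ℤ_7^×. Compute digits iteratively via a_i = x_i mod 7, x_{i+1} = (x_i − a_i)/7, with x_0 = x:
  x_0 = 1/6;  a_0 = 6;  x_1 = (x_0 − 6)/7 = -5/6
  x_1 = -5/6;  a_1 = 5;  x_2 = (x_1 − 5)/7 = -5/6
  x_2 = -5/6;  a_2 = 5;  x_3 = (x_2 − 5)/7 = -5/6
  x_3 = -5/6;  a_3 = 5;  x_4 = (x_3 − 5)/7 = -5/6
  x_4 = -5/6;  a_4 = 5;  x_5 = (x_4 − 5)/7 = -5/6
  x_5 = -5/6;  a_5 = 5;  x_6 = (x_5 − 5)/7 = -5/6
Digits: (6, 5, 5, 5, 5, 5).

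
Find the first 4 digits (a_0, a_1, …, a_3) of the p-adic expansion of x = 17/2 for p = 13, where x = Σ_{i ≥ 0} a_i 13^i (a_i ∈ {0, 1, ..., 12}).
(a_0, …, a_3) = (2, 7, 6, 6)

v_13(17/2) = 0 (numerator and denominator both coprime to 13), so x ∈ ℤ_13^×. Compute digits iteratively via a_i = x_i mod 13, x_{i+1} = (x_i − a_i)/13, with x_0 = x:
  x_0 = 17/2;  a_0 = 2;  x_1 = (x_0 − 2)/13 = 1/2
  x_1 = 1/2;  a_1 = 7;  x_2 = (x_1 − 7)/13 = -1/2
  x_2 = -1/2;  a_2 = 6;  x_3 = (x_2 − 6)/13 = -1/2
  x_3 = -1/2;  a_3 = 6;  x_4 = (x_3 − 6)/13 = -1/2
Digits: (2, 7, 6, 6).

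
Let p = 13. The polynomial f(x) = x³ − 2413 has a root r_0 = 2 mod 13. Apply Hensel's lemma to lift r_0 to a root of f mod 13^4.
r_3 = 15004 (mod 28561)

Hensel: r_{i+1} = r_i − f(r_i)/f′(r_i) mod 13^{i+2}, where f′(x) = 3x². Iterate:
  r_0 = 2 (mod 13)
  r_1 = 132 (mod 169)
  r_2 = 1822 (mod 2197)
  r_3 = 15004 (mod 28561)
Final: r = 15004 with f(r) ≡ 0 mod 13^4.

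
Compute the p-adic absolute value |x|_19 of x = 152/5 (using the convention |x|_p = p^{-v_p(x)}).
|152/5|_19 = 1/19

Step 1 — compute v_19(x) by factoring powers of 19 out of the numerator and denominator: v_19(152/5) = 1. Step 2 — apply |x|_p = p^{-v_p(x)} = 19^{-1} = 1/19.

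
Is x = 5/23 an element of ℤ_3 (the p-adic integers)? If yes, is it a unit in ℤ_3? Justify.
x ∈ ℤ_3^× (unit); v_3(x) = 0

ℤ_3 = {x ∈ ℚ_3 : v_3(x) ≥ 0} and ℤ_3^× = {x ∈ ℤ_3 : v_3(x) = 0}. Here v_3(5/23) = v_3(num) − v_3(den) = 0; compare against these criteria.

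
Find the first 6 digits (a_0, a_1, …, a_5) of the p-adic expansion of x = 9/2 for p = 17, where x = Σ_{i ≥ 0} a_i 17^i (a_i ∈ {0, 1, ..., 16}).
(a_0, …, a_5) = (13, 8, 8, 8, 8, 8)

v_17(9/2) = 0 (numerator and denominator both coprime to 17), so x ∈ ℤ_17^×. Compute digits iteratively via a_i = x_i mod 17, x_{i+1} = (x_i − a_i)/17, with x_0 = x:
  x_0 = 9/2;  a_0 = 13;  x_1 = (x_0 − 13)/17 = -1/2
  x_1 = -1/2;  a_1 = 8;  x_2 = (x_1 − 8)/17 = -1/2
  x_2 = -1/2;  a_2 = 8;  x_3 = (x_2 − 8)/17 = -1/2
  x_3 = -1/2;  a_3 = 8;  x_4 = (x_3 − 8)/17 = -1/2
  x_4 = -1/2;  a_4 = 8;  x_5 = (x_4 − 8)/17 = -1/2
  x_5 = -1/2;  a_5 = 8;  x_6 = (x_5 − 8)/17 = -1/2
Digits: (13, 8, 8, 8, 8, 8).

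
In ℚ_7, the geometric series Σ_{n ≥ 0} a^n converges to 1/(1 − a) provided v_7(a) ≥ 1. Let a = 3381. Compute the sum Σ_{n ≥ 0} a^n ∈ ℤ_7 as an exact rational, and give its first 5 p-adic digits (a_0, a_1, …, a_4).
Σ a^n = 1/(1 − a) = -1/3380;  first 5 digits = (1, 0, 6, 2, 2)

v_7(a) = 2 ≥ 1, so the series converges in ℤ_7 to 1/(1 − a) = 1/(1 − 3381) = -1/3380. Expand this rational in ℤ_7: compute digits iteratively via d_i = x_i mod 7, x_{i+1} = (x_i − d_i)/7. The first 5 digits are (1, 0, 6, 2, 2).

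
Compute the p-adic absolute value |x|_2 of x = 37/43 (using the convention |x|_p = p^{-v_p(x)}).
|37/43|_2 = 1

Step 1 — compute v_2(x) by factoring powers of 2 out of the numerator and denominator: v_2(37/43) = 0. Step 2 — apply |x|_p = p^{-v_p(x)} = 2^{0} = 1.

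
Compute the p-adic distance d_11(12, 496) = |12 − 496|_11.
d_11(12, 496) = 1/121

Step 1 — x − y = 12 − 496 = -484. Step 2 — v_11(-484) = 2 (factor: -484 = −(11^2 · 4); the sign does not affect v_p). Step 3 — |x − y|_11 = 11^{-2} = 1/121.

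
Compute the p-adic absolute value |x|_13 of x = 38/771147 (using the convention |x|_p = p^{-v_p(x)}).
|38/771147|_13 = 28561

Step 1 — compute v_13(x) by factoring powers of 13 out of the numerator and denominator: v_13(38/771147) = -4. Step 2 — apply |x|_p = p^{-v_p(x)} = 13^{4} = 28561.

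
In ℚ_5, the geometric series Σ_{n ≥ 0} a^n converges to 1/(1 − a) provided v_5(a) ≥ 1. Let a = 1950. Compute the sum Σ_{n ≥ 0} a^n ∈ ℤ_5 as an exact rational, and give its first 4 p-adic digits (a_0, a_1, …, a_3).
Σ a^n = 1/(1 − a) = -1/1949;  first 4 digits = (1, 0, 3, 0)

v_5(a) = 2 ≥ 1, so the series converges in ℤ_5 to 1/(1 − a) = 1/(1 − 1950) = -1/1949. Expand this rational in ℤ_5: compute digits iteratively via d_i = x_i mod 5, x_{i+1} = (x_i − d_i)/5. The first 4 digits are (1, 0, 3, 0).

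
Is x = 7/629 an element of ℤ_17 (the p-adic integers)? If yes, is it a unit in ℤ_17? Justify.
x ∉ ℤ_17 (v_17(x) = -1 < 0)

ℤ_17 = {x ∈ ℚ_17 : v_17(x) ≥ 0} and ℤ_17^× = {x ∈ ℤ_17 : v_17(x) = 0}. Here v_17(7/629) = v_17(num) − v_17(den) = -1; compare against these criteria.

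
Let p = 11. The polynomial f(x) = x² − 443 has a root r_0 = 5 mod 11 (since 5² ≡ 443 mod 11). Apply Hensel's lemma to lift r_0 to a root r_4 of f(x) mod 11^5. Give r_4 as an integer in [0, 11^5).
r_4 = 32620 (mod 161051)

Hensel's recurrence: r_{i+1} = r_i − f(r_i)·(f′(r_i))^{-1} mod 11^{i+2}, with f′(x) = 2x. Iterate:
  r_0 = 5 (mod 11)
  r_1 = 71 (mod 121)
  r_2 = 676 (mod 1331)
  r_3 = 3338 (mod 14641)
  r_4 = 32620 (mod 161051)
Final: r_4 = 32620, and one checks f(r_4) ≡ 0 mod 11^5.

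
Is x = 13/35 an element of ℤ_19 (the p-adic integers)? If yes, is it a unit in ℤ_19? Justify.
x ∈ ℤ_19^× (unit); v_19(x) = 0

ℤ_19 = {x ∈ ℚ_19 : v_19(x) ≥ 0} and ℤ_19^× = {x ∈ ℤ_19 : v_19(x) = 0}. Here v_19(13/35) = v_19(num) − v_19(den) = 0; compare against these criteria.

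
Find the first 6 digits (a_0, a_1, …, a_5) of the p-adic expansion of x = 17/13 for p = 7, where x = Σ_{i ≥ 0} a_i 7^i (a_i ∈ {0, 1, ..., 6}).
(a_0, …, a_5) = (4, 5, 3, 0, 1, 2)

v_7(17/13) = 0 (numerator and denominator both coprime to 7), so x ∈ ℤ_7^×. Compute digits iteratively via a_i = x_i mod 7, x_{i+1} = (x_i − a_i)/7, with x_0 = x:
  x_0 = 17/13;  a_0 = 4;  x_1 = (x_0 − 4)/7 = -5/13
  x_1 = -5/13;  a_1 = 5;  x_2 = (x_1 − 5)/7 = -10/13
  x_2 = -10/13;  a_2 = 3;  x_3 = (x_2 − 3)/7 = -7/13
  x_3 = -7/13;  a_3 = 0;  x_4 = (x_3 − 0)/7 = -1/13
  x_4 = -1/13;  a_4 = 1;  x_5 = (x_4 − 1)/7 = -2/13
  x_5 = -2/13;  a_5 = 2;  x_6 = (x_5 − 2)/7 = -4/13
Digits: (4, 5, 3, 0, 1, 2).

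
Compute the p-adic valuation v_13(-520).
v_13(-520) = 1

v_13(n) is the largest exponent k such that 13^k divides n. Factor out: -520 = -13^1 · 40. (Sign doesn't affect v_p.) So v_13(-520) = 1.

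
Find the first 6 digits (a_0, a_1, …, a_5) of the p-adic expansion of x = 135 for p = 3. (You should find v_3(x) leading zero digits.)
(a_0, …, a_5) = (0, 0, 0, 2, 1, 0)

v_3(135) = 3, so a_0 = ... = a_2 = 0. Factor out: x = 3^3 · u with u = 5 a unit in ℤ_3. Expand u iteratively via a_{v+i} = u_i mod 3, u_{i+1} = (u_i − a_{v+i})/3:
  u_0 = 5;  a_3 = 2;  u_1 = (u_0 − 2)/3 = 1
  u_1 = 1;  a_4 = 1;  u_2 = (u_1 − 1)/3 = 0
  u_2 = 0;  a_5 = 0;  u_3 = (u_2 − 0)/3 = 0
Digits: (0, 0, 0, 2, 1, 0).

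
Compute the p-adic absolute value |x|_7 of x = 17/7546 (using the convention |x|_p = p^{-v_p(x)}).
|17/7546|_7 = 343

Step 1 — compute v_7(x) by factoring powers of 7 out of the numerator and denominator: v_7(17/7546) = -3. Step 2 — apply |x|_p = p^{-v_p(x)} = 7^{3} = 343.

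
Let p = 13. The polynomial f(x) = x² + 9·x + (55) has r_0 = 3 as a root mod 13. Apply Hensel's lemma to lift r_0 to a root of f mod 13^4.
r_3 = 13224 (mod 28561)

Hensel: r_{i+1} = r_i − f(r_i)·(f′(r_i))^{-1} mod 13^{i+2}, f′(x) = 2x + 9. Iterate:
  r_0 = 3 (mod 13)
  r_1 = 42 (mod 169)
  r_2 = 42 (mod 2197)
  r_3 = 13224 (mod 28561)
Final: r = 13224 satisfies f(r) ≡ 0 mod 13^4.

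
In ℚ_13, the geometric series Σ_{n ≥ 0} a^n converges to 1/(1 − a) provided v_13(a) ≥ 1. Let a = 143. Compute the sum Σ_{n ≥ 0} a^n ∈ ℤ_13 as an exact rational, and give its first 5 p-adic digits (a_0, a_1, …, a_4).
Σ a^n = 1/(1 − a) = -1/142;  first 5 digits = (1, 11, 4, 1, 2)

v_13(a) = 1 ≥ 1, so the series converges in ℤ_13 to 1/(1 − a) = 1/(1 − 143) = -1/142. Expand this rational in ℤ_13: compute digits iteratively via d_i = x_i mod 13, x_{i+1} = (x_i − d_i)/13. The first 5 digits are (1, 11, 4, 1, 2).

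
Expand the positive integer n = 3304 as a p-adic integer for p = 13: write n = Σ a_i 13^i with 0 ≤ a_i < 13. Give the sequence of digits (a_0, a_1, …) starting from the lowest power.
(a_0, a_1, …) = (2, 7, 6, 1)

Repeated division by 13 gives the digits low-to-high: 3304 = 2 + 7·13^1 + 6·13^2 + 1·13^3. Digit sequence: (2, 7, 6, 1).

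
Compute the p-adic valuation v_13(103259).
v_13(103259) = 3

v_13(n) is the largest exponent k such that 13^k divides n. Factor out: 103259 = 13^3 · 47. (Sign doesn't affect v_p.) So v_13(103259) = 3.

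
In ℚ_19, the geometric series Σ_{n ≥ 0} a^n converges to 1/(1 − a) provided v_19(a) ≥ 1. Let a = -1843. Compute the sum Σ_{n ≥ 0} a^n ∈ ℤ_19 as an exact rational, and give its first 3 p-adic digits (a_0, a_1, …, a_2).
Σ a^n = 1/(1 − a) = 1/1844;  first 3 digits = (1, 17, 17)

v_19(a) = 1 ≥ 1, so the series converges in ℤ_19 to 1/(1 − a) = 1/(1 − (-1843)) = 1/1844. Expand this rational in ℤ_19: compute digits iteratively via d_i = x_i mod 19, x_{i+1} = (x_i − d_i)/19. The first 3 digits are (1, 17, 17).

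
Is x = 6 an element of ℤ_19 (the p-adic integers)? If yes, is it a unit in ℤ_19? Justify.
x ∈ ℤ_19^× (unit); v_19(x) = 0

ℤ_19 = {x ∈ ℚ_19 : v_19(x) ≥ 0} and ℤ_19^× = {x ∈ ℤ_19 : v_19(x) = 0}. Here v_19(6) = v_19(num) − v_19(den) = 0; compare against these criteria.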